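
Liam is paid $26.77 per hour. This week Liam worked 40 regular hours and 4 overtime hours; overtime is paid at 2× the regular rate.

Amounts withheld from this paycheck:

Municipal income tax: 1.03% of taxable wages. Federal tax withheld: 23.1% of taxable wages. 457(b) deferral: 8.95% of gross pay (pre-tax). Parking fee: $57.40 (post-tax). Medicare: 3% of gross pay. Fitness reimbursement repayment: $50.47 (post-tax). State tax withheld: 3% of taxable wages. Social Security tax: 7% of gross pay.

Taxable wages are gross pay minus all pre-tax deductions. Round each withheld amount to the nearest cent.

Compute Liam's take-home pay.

Regular pay: 40 × $26.77 = $1070.80
Overtime pay: 4 × $26.77 × 2 = $214.16
Gross pay = $1070.80 + $214.16 = $1284.96
457(b) deferral: $1284.96 × 0.0895 = $115.00
Taxable wages = $1284.96 − $115.00 = $1169.96
Municipal income tax: $1169.96 × 0.0103 = $12.05
State tax withheld: $1169.96 × 0.03 = $35.10
Federal tax withheld: $1169.96 × 0.231 = $270.26
Social Security tax: $1284.96 × 0.07 = $89.95
Medicare: $1284.96 × 0.03 = $38.55
Fitness reimbursement repayment: $50.47
Parking fee: $57.40
Total deductions = $115.00 + $12.05 + $35.10 + $270.26 + $89.95 + $38.55 + $50.47 + $57.40 = $668.78
Net pay = $1284.96 − $668.78 = $616.18

$616.18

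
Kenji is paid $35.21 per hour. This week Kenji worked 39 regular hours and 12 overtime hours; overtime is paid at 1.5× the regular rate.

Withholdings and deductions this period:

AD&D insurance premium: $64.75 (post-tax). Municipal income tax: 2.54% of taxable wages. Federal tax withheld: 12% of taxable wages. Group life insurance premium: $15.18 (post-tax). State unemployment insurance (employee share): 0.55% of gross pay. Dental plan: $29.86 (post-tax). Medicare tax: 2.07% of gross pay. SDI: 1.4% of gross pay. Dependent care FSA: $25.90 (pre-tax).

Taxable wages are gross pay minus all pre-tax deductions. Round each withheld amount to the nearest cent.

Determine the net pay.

$1,502.55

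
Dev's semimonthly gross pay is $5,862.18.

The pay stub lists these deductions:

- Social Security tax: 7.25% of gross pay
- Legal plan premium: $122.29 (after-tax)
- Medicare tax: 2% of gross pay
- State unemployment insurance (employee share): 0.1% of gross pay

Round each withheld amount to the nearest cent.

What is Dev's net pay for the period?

$5,191.78

Medicare tax: $5,862.18 × 0.02 = $117.24
State unemployment insurance (employee share): $5,862.18 × 0.001 = $5.86
Social Security tax: $5,862.18 × 0.0725 = $425.01
Legal plan premium: $122.29
Total deductions = $117.24 + $5.86 + $425.01 + $122.29 = $670.40
Net pay = $5,862.18 − $670.40 = $5,191.78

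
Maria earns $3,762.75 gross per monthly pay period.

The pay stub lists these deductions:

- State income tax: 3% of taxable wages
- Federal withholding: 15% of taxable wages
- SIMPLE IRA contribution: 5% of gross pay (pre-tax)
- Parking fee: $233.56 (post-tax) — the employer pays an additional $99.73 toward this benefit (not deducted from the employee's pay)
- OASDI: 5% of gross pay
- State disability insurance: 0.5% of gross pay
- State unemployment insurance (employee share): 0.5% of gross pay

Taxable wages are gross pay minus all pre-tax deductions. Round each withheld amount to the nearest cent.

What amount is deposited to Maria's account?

SIMPLE IRA contribution: $3,762.75 × 0.05 = $188.14
Taxable wages = $3,762.75 − $188.14 = $3,574.61
Federal withholding: $3,574.61 × 0.15 = $536.19
State income tax: $3,574.61 × 0.03 = $107.24
State disability insurance: $3,762.75 × 0.005 = $18.81
State unemployment insurance (employee share): $3,762.75 × 0.005 = $18.81
OASDI: $3,762.75 × 0.05 = $188.14
Parking fee: $233.56
(Employer's $99.73 toward parking fee is not withheld from the employee.)
Total deductions = $188.14 + $536.19 + $107.24 + $18.81 + $18.81 + $188.14 + $233.56 = $1,290.89
Net pay = $3,762.75 − $1,290.89 = $2,471.86

$2,471.86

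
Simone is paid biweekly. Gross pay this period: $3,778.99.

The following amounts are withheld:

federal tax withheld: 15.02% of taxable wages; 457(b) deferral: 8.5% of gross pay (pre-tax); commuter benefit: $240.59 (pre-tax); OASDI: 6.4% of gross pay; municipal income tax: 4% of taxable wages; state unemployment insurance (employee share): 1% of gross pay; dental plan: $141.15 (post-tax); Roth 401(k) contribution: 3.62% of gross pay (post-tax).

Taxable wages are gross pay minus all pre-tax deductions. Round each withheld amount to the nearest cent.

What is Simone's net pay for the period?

Commuter benefit: $240.59
457(b) deferral: $3,778.99 × 0.085 = $321.21
Pre-tax total = $240.59 + $321.21 = $561.80
Taxable wages = $3,778.99 − $561.80 = $3,217.19
Municipal income tax: $3,217.19 × 0.04 = $128.69
Federal tax withheld: $3,217.19 × 0.1502 = $483.22
OASDI: $3,778.99 × 0.064 = $241.86
State unemployment insurance (employee share): $3,778.99 × 0.01 = $37.79
Dental plan: $141.15
Roth 401(k) contribution: $3,778.99 × 0.0362 = $136.80
Total deductions = $240.59 + $321.21 + $128.69 + $483.22 + $241.86 + $37.79 + $141.15 + $136.80 = $1,731.31
Net pay = $3,778.99 − $1,731.31 = $2,047.68

$2,047.68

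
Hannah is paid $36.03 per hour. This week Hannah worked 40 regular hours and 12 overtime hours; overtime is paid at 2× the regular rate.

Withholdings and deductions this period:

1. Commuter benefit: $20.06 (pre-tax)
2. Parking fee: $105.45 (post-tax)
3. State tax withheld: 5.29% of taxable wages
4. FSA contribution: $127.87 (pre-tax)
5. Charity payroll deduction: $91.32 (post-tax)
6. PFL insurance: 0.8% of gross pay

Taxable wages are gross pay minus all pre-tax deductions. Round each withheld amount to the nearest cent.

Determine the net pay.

Regular pay: 40 × $36.03 = $1,441.20
Overtime pay: 12 × $36.03 × 2 = $864.72
Gross pay = $1,441.20 + $864.72 = $2,305.92
Commuter benefit: $20.06
FSA contribution: $127.87
Pre-tax total = $20.06 + $127.87 = $147.93
Taxable wages = $2,305.92 − $147.93 = $2,157.99
State tax withheld: $2,157.99 × 0.0529 = $114.16
PFL insurance: $2,305.92 × 0.008 = $18.45
Charity payroll deduction: $91.32
Parking fee: $105.45
Total deductions = $20.06 + $127.87 + $114.16 + $18.45 + $91.32 + $105.45 = $477.31
Net pay = $2,305.92 − $477.31 = $1,828.61

$1,828.61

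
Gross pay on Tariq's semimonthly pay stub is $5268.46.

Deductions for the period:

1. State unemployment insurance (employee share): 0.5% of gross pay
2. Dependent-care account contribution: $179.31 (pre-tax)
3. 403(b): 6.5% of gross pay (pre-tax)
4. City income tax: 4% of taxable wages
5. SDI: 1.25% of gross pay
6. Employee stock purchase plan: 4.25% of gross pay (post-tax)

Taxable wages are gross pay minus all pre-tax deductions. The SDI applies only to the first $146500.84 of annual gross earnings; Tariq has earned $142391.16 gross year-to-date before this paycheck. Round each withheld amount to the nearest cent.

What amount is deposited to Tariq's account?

Dependent-care account contribution: $179.31
403(b): $5268.46 × 0.065 = $342.45
Pre-tax total = $179.31 + $342.45 = $521.76
Taxable wages = $5268.46 − $521.76 = $4746.70
City income tax: $4746.70 × 0.04 = $189.87
SDI: only $146500.84 − $142391.16 = $4109.68 of this check is subject → $4109.68 × 0.0125 = $51.37
State unemployment insurance (employee share): $5268.46 × 0.005 = $26.34
Employee stock purchase plan: $5268.46 × 0.0425 = $223.91
Total deductions = $179.31 + $342.45 + $189.87 + $51.37 + $26.34 + $223.91 = $1013.25
Net pay = $5268.46 − $1013.25 = $4255.21

$4255.21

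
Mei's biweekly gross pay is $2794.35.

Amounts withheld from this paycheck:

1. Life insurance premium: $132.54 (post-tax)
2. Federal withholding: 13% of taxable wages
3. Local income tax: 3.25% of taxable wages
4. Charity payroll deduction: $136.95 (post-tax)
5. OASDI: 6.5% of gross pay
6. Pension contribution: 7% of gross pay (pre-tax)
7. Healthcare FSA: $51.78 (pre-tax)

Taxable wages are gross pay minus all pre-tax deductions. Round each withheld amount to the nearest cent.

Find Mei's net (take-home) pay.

Pension contribution: $2794.35 × 0.07 = $195.60
Healthcare FSA: $51.78
Pre-tax total = $195.60 + $51.78 = $247.38
Taxable wages = $2794.35 − $247.38 = $2546.97
Local income tax: $2546.97 × 0.0325 = $82.78
Federal withholding: $2546.97 × 0.13 = $331.11
OASDI: $2794.35 × 0.065 = $181.63
Charity payroll deduction: $136.95
Life insurance premium: $132.54
Total deductions = $195.60 + $51.78 + $82.78 + $331.11 + $181.63 + $136.95 + $132.54 = $1112.39
Net pay = $2794.35 − $1112.39 = $1681.96

$1681.96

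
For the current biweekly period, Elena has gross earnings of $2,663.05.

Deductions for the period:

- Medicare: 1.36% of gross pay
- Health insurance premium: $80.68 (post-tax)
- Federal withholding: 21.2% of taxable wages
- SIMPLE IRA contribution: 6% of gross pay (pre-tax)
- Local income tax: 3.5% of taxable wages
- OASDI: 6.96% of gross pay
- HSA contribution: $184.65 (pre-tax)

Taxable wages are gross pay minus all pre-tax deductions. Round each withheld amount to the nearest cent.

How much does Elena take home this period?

HSA contribution: $184.65
SIMPLE IRA contribution: $2,663.05 × 0.06 = $159.78
Pre-tax total = $184.65 + $159.78 = $344.43
Taxable wages = $2,663.05 − $344.43 = $2,318.62
Federal withholding: $2,318.62 × 0.212 = $491.55
Local income tax: $2,318.62 × 0.035 = $81.15
Medicare: $2,663.05 × 0.0136 = $36.22
OASDI: $2,663.05 × 0.0696 = $185.35
Health insurance premium: $80.68
Total deductions = $184.65 + $159.78 + $491.55 + $81.15 + $36.22 + $185.35 + $80.68 = $1,219.38
Net pay = $2,663.05 − $1,219.38 = $1,443.67

$1,443.67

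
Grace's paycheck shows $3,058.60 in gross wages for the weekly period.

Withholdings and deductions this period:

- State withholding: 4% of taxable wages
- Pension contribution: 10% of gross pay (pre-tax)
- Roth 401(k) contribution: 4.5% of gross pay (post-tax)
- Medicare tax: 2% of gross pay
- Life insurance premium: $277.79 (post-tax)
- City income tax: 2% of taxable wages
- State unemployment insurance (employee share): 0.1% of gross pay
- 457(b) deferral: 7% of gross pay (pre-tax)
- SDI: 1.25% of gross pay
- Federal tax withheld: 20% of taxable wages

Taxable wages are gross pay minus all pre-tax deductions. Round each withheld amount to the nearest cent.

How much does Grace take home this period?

$1,360.70

Pension contribution: $3,058.60 × 0.1 = $305.86
457(b) deferral: $3,058.60 × 0.07 = $214.10
Pre-tax total = $305.86 + $214.10 = $519.96
Taxable wages = $3,058.60 − $519.96 = $2,538.64
Federal tax withheld: $2,538.64 × 0.2 = $507.73
City income tax: $2,538.64 × 0.02 = $50.77
State withholding: $2,538.64 × 0.04 = $101.55
Medicare tax: $3,058.60 × 0.02 = $61.17
State unemployment insurance (employee share): $3,058.60 × 0.001 = $3.06
SDI: $3,058.60 × 0.0125 = $38.23
Life insurance premium: $277.79
Roth 401(k) contribution: $3,058.60 × 0.045 = $137.64
Total deductions = $305.86 + $214.10 + $507.73 + $50.77 + $101.55 + $61.17 + $3.06 + $38.23 + $277.79 + $137.64 = $1,697.90
Net pay = $3,058.60 − $1,697.90 = $1,360.70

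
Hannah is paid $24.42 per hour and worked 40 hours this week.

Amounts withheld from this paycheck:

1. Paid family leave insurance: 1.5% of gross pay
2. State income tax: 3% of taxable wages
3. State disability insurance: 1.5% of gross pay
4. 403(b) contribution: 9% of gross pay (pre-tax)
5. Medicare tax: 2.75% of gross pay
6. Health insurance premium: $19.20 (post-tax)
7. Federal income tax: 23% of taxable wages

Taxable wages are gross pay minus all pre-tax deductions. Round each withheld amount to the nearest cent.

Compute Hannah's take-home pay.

Gross pay: 40 × $24.42 = $976.80
403(b) contribution: $976.80 × 0.09 = $87.91
Taxable wages = $976.80 − $87.91 = $888.89
State income tax: $888.89 × 0.03 = $26.67
Federal income tax: $888.89 × 0.23 = $204.44
State disability insurance: $976.80 × 0.015 = $14.65
Medicare tax: $976.80 × 0.0275 = $26.86
Paid family leave insurance: $976.80 × 0.015 = $14.65
Health insurance premium: $19.20
Total deductions = $87.91 + $26.67 + $204.44 + $14.65 + $26.86 + $14.65 + $19.20 = $394.38
Net pay = $976.80 − $394.38 = $582.42

$582.42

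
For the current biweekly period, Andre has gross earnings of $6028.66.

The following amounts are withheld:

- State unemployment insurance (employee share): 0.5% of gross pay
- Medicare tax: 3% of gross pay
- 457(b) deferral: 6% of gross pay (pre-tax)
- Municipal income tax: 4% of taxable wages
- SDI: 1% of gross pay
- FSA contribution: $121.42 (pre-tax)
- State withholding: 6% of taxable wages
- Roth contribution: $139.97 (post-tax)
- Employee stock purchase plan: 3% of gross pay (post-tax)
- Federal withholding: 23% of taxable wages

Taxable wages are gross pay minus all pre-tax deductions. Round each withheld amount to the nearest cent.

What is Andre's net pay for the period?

FSA contribution: $121.42
457(b) deferral: $6028.66 × 0.06 = $361.72
Pre-tax total = $121.42 + $361.72 = $483.14
Taxable wages = $6028.66 − $483.14 = $5545.52
Federal withholding: $5545.52 × 0.23 = $1275.47
Municipal income tax: $5545.52 × 0.04 = $221.82
State withholding: $5545.52 × 0.06 = $332.73
State unemployment insurance (employee share): $6028.66 × 0.005 = $30.14
Medicare tax: $6028.66 × 0.03 = $180.86
SDI: $6028.66 × 0.01 = $60.29
Roth contribution: $139.97
Employee stock purchase plan: $6028.66 × 0.03 = $180.86
Total deductions = $121.42 + $361.72 + $1275.47 + $221.82 + $332.73 + $30.14 + $180.86 + $60.29 + $139.97 + $180.86 = $2905.28
Net pay = $6028.66 − $2905.28 = $3123.38

$3123.38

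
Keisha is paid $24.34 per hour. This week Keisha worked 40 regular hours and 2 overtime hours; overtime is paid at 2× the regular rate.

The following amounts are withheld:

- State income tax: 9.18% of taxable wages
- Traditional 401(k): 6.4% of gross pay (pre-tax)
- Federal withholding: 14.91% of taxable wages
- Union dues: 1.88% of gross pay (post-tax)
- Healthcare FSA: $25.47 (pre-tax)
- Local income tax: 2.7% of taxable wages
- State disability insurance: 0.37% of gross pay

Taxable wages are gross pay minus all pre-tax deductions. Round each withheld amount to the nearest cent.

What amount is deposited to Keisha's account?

Regular pay: 40 × $24.34 = $973.60
Overtime pay: 2 × $24.34 × 2 = $97.36
Gross pay = $973.60 + $97.36 = $1,070.96
Healthcare FSA: $25.47
Traditional 401(k): $1,070.96 × 0.064 = $68.54
Pre-tax total = $25.47 + $68.54 = $94.01
Taxable wages = $1,070.96 − $94.01 = $976.95
Local income tax: $976.95 × 0.027 = $26.38
Federal withholding: $976.95 × 0.1491 = $145.66
State income tax: $976.95 × 0.0918 = $89.68
State disability insurance: $1,070.96 × 0.0037 = $3.96
Union dues: $1,070.96 × 0.0188 = $20.13
Total deductions = $25.47 + $68.54 + $26.38 + $145.66 + $89.68 + $3.96 + $20.13 = $379.82
Net pay = $1,070.96 − $379.82 = $691.14

$691.14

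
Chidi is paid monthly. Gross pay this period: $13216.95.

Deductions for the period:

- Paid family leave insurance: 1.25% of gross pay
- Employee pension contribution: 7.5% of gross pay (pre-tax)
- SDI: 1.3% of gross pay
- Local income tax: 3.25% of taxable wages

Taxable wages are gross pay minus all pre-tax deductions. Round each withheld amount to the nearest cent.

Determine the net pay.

Employee pension contribution: $13216.95 × 0.075 = $991.27
Taxable wages = $13216.95 − $991.27 = $12225.68
Local income tax: $12225.68 × 0.0325 = $397.33
SDI: $13216.95 × 0.013 = $171.82
Paid family leave insurance: $13216.95 × 0.0125 = $165.21
Total deductions = $991.27 + $397.33 + $171.82 + $165.21 = $1725.63
Net pay = $13216.95 − $1725.63 = $11491.32

$11491.32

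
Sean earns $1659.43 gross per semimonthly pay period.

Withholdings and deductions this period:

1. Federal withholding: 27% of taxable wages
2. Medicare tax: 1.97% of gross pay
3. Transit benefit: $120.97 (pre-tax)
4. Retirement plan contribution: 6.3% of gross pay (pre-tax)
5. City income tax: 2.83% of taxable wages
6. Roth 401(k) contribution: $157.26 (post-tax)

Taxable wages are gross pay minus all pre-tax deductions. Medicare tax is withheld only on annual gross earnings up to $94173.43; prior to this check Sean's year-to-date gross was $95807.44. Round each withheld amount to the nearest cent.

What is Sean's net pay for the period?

Retirement plan contribution: $1659.43 × 0.063 = $104.54
Transit benefit: $120.97
Pre-tax total = $104.54 + $120.97 = $225.51
Taxable wages = $1659.43 − $225.51 = $1433.92
Federal withholding: $1433.92 × 0.27 = $387.16
City income tax: $1433.92 × 0.0283 = $40.58
Medicare tax: annual cap $94173.43 already reached (YTD $95807.44), so $0.00
Roth 401(k) contribution: $157.26
Total deductions = $104.54 + $120.97 + $387.16 + $40.58 + $0.00 + $157.26 = $810.51
Net pay = $1659.43 − $810.51 = $848.92

$848.92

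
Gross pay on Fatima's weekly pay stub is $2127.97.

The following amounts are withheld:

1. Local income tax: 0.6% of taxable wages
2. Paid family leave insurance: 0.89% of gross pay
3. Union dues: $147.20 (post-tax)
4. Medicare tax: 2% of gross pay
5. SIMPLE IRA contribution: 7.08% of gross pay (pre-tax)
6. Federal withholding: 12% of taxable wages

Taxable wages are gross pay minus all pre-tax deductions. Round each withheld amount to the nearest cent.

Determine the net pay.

$1519.47

SIMPLE IRA contribution: $2127.97 × 0.0708 = $150.66
Taxable wages = $2127.97 − $150.66 = $1977.31
Federal withholding: $1977.31 × 0.12 = $237.28
Local income tax: $1977.31 × 0.006 = $11.86
Medicare tax: $2127.97 × 0.02 = $42.56
Paid family leave insurance: $2127.97 × 0.0089 = $18.94
Union dues: $147.20
Total deductions = $150.66 + $237.28 + $11.86 + $42.56 + $18.94 + $147.20 = $608.50
Net pay = $2127.97 − $608.50 = $1519.47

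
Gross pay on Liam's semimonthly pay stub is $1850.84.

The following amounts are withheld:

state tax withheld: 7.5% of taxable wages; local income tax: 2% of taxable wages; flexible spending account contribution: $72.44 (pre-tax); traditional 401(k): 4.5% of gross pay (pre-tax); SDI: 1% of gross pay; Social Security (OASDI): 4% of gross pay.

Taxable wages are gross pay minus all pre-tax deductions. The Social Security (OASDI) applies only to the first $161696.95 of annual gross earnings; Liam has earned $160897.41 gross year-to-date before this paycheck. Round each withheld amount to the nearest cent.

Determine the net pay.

Traditional 401(k): $1850.84 × 0.045 = $83.29
Flexible spending account contribution: $72.44
Pre-tax total = $83.29 + $72.44 = $155.73
Taxable wages = $1850.84 − $155.73 = $1695.11
State tax withheld: $1695.11 × 0.075 = $127.13
Local income tax: $1695.11 × 0.02 = $33.90
Social Security (OASDI): only $161696.95 − $160897.41 = $799.54 of this check is subject → $799.54 × 0.04 = $31.98
SDI: $1850.84 × 0.01 = $18.51
Total deductions = $83.29 + $72.44 + $127.13 + $33.90 + $31.98 + $18.51 = $367.25
Net pay = $1850.84 − $367.25 = $1483.59

$1483.59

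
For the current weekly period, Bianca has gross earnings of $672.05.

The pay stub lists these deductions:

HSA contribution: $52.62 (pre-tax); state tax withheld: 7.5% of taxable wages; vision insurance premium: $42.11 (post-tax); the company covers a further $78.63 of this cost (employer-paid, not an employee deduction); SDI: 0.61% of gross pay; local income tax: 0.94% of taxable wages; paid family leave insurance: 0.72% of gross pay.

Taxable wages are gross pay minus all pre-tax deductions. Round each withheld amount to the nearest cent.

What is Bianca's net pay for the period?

$516.10

HSA contribution: $52.62
Taxable wages = $672.05 − $52.62 = $619.43
State tax withheld: $619.43 × 0.075 = $46.46
Local income tax: $619.43 × 0.0094 = $5.82
SDI: $672.05 × 0.0061 = $4.10
Paid family leave insurance: $672.05 × 0.0072 = $4.84
Vision insurance premium: $42.11
(Employer's $78.63 toward vision insurance premium is not withheld from the employee.)
Total deductions = $52.62 + $46.46 + $5.82 + $4.10 + $4.84 + $42.11 = $155.95
Net pay = $672.05 − $155.95 = $516.10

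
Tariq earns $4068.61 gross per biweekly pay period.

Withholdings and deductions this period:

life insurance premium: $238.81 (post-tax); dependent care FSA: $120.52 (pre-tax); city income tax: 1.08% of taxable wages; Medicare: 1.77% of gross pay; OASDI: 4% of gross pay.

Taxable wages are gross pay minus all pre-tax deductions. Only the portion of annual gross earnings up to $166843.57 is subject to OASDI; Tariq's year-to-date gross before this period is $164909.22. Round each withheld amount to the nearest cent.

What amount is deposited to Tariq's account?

$3517.26

Dependent care FSA: $120.52
Taxable wages = $4068.61 − $120.52 = $3948.09
City income tax: $3948.09 × 0.0108 = $42.64
OASDI: only $166843.57 − $164909.22 = $1934.35 of this check is subject → $1934.35 × 0.04 = $77.37
Medicare: $4068.61 × 0.0177 = $72.01
Life insurance premium: $238.81
Total deductions = $120.52 + $42.64 + $77.37 + $72.01 + $238.81 = $551.35
Net pay = $4068.61 − $551.35 = $3517.26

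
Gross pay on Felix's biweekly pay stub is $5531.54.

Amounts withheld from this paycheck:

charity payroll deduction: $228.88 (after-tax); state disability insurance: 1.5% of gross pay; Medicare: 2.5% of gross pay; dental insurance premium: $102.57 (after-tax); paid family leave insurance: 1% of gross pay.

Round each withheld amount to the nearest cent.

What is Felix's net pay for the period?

Paid family leave insurance: $5531.54 × 0.01 = $55.32
State disability insurance: $5531.54 × 0.015 = $82.97
Medicare: $5531.54 × 0.025 = $138.29
Dental insurance premium: $102.57
Charity payroll deduction: $228.88
Total deductions = $55.32 + $82.97 + $138.29 + $102.57 + $228.88 = $608.03
Net pay = $5531.54 − $608.03 = $4923.51

$4923.51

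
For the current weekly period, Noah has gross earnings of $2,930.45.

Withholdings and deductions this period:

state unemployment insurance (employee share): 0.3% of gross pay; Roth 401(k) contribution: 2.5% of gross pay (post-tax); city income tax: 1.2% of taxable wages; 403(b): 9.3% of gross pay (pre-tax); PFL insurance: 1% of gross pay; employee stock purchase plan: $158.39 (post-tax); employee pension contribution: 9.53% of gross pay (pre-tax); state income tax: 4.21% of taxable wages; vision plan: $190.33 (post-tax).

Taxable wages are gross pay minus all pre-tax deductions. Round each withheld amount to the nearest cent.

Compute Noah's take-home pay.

$1,789.90

Employee pension contribution: $2,930.45 × 0.0953 = $279.27
403(b): $2,930.45 × 0.093 = $272.53
Pre-tax total = $279.27 + $272.53 = $551.80
Taxable wages = $2,930.45 − $551.80 = $2,378.65
State income tax: $2,378.65 × 0.0421 = $100.14
City income tax: $2,378.65 × 0.012 = $28.54
State unemployment insurance (employee share): $2,930.45 × 0.003 = $8.79
PFL insurance: $2,930.45 × 0.01 = $29.30
Roth 401(k) contribution: $2,930.45 × 0.025 = $73.26
Employee stock purchase plan: $158.39
Vision plan: $190.33
Total deductions = $279.27 + $272.53 + $100.14 + $28.54 + $8.79 + $29.30 + $73.26 + $158.39 + $190.33 = $1,140.55
Net pay = $2,930.45 − $1,140.55 = $1,789.90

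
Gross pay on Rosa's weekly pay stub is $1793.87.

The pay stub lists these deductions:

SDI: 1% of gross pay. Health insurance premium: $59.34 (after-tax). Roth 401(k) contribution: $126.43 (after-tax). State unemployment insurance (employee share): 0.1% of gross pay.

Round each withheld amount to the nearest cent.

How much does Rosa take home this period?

State unemployment insurance (employee share): $1793.87 × 0.001 = $1.79
SDI: $1793.87 × 0.01 = $17.94
Health insurance premium: $59.34
Roth 401(k) contribution: $126.43
Total deductions = $1.79 + $17.94 + $59.34 + $126.43 = $205.50
Net pay = $1793.87 − $205.50 = $1588.37

$1588.37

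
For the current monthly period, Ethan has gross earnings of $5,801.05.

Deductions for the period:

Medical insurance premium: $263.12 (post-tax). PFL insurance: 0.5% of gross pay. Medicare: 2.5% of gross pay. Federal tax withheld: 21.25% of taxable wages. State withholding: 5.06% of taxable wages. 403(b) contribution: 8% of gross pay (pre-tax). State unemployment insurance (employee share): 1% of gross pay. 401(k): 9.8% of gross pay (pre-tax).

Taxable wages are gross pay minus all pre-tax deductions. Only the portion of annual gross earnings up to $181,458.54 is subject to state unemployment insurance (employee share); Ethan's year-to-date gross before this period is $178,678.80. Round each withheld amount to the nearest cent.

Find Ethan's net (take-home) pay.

401(k): $5,801.05 × 0.098 = $568.50
403(b) contribution: $5,801.05 × 0.08 = $464.08
Pre-tax total = $568.50 + $464.08 = $1,032.58
Taxable wages = $5,801.05 − $1,032.58 = $4,768.47
State withholding: $4,768.47 × 0.0506 = $241.28
Federal tax withheld: $4,768.47 × 0.2125 = $1,013.30
State unemployment insurance (employee share): only $181,458.54 − $178,678.80 = $2,779.74 of this check is subject → $2,779.74 × 0.01 = $27.80
Medicare: $5,801.05 × 0.025 = $145.03
PFL insurance: $5,801.05 × 0.005 = $29.01
Medical insurance premium: $263.12
Total deductions = $568.50 + $464.08 + $241.28 + $1,013.30 + $27.80 + $145.03 + $29.01 + $263.12 = $2,752.12
Net pay = $5,801.05 − $2,752.12 = $3,048.93

$3,048.93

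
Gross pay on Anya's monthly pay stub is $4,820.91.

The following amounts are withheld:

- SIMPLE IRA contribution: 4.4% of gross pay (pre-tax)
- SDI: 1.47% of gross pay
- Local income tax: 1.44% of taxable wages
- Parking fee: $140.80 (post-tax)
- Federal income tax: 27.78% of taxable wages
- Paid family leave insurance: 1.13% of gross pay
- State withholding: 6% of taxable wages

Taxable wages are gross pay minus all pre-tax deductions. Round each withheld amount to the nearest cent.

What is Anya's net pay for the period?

$2,719.42

SIMPLE IRA contribution: $4,820.91 × 0.044 = $212.12
Taxable wages = $4,820.91 − $212.12 = $4,608.79
Federal income tax: $4,608.79 × 0.2778 = $1,280.32
State withholding: $4,608.79 × 0.06 = $276.53
Local income tax: $4,608.79 × 0.0144 = $66.37
Paid family leave insurance: $4,820.91 × 0.0113 = $54.48
SDI: $4,820.91 × 0.0147 = $70.87
Parking fee: $140.80
Total deductions = $212.12 + $1,280.32 + $276.53 + $66.37 + $54.48 + $70.87 + $140.80 = $2,101.49
Net pay = $4,820.91 − $2,101.49 = $2,719.42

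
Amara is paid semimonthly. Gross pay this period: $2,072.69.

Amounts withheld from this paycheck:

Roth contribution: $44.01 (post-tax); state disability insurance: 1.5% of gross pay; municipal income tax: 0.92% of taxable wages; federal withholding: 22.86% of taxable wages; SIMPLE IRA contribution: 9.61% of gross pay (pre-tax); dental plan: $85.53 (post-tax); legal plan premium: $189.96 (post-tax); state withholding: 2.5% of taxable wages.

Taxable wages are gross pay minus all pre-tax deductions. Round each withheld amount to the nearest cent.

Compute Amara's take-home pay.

SIMPLE IRA contribution: $2,072.69 × 0.0961 = $199.19
Taxable wages = $2,072.69 − $199.19 = $1,873.50
Municipal income tax: $1,873.50 × 0.0092 = $17.24
Federal withholding: $1,873.50 × 0.2286 = $428.28
State withholding: $1,873.50 × 0.025 = $46.84
State disability insurance: $2,072.69 × 0.015 = $31.09
Dental plan: $85.53
Legal plan premium: $189.96
Roth contribution: $44.01
Total deductions = $199.19 + $17.24 + $428.28 + $46.84 + $31.09 + $85.53 + $189.96 + $44.01 = $1,042.14
Net pay = $2,072.69 − $1,042.14 = $1,030.55

$1,030.55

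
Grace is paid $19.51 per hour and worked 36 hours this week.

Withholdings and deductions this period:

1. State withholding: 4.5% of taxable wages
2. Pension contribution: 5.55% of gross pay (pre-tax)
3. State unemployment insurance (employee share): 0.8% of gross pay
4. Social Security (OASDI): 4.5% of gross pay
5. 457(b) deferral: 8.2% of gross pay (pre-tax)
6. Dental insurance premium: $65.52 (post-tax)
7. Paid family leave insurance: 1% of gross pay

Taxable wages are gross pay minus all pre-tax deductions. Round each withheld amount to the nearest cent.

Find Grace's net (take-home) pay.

Gross pay: 36 × $19.51 = $702.36
Pension contribution: $702.36 × 0.0555 = $38.98
457(b) deferral: $702.36 × 0.082 = $57.59
Pre-tax total = $38.98 + $57.59 = $96.57
Taxable wages = $702.36 − $96.57 = $605.79
State withholding: $605.79 × 0.045 = $27.26
Paid family leave insurance: $702.36 × 0.01 = $7.02
Social Security (OASDI): $702.36 × 0.045 = $31.61
State unemployment insurance (employee share): $702.36 × 0.008 = $5.62
Dental insurance premium: $65.52
Total deductions = $38.98 + $57.59 + $27.26 + $7.02 + $31.61 + $5.62 + $65.52 = $233.60
Net pay = $702.36 − $233.60 = $468.76

$468.76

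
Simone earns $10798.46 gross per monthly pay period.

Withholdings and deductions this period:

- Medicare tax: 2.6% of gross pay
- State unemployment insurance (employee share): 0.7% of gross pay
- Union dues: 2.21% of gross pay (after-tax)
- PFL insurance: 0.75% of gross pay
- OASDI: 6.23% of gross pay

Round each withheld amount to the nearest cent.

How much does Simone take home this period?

PFL insurance: $10798.46 × 0.0075 = $80.99
OASDI: $10798.46 × 0.0623 = $672.74
Medicare tax: $10798.46 × 0.026 = $280.76
State unemployment insurance (employee share): $10798.46 × 0.007 = $75.59
Union dues: $10798.46 × 0.0221 = $238.65
Total deductions = $80.99 + $672.74 + $280.76 + $75.59 + $238.65 = $1348.73
Net pay = $10798.46 − $1348.73 = $9449.73

$9449.73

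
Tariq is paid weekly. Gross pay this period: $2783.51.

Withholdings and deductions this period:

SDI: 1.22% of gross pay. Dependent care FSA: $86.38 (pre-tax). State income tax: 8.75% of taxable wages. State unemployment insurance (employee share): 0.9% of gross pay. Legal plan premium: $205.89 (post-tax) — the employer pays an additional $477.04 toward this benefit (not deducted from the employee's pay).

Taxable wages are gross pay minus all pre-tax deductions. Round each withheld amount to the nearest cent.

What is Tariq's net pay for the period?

$2196.23

Dependent care FSA: $86.38
Taxable wages = $2783.51 − $86.38 = $2697.13
State income tax: $2697.13 × 0.0875 = $236.00
SDI: $2783.51 × 0.0122 = $33.96
State unemployment insurance (employee share): $2783.51 × 0.009 = $25.05
Legal plan premium: $205.89
(Employer's $477.04 toward legal plan premium is not withheld from the employee.)
Total deductions = $86.38 + $236.00 + $33.96 + $25.05 + $205.89 = $587.28
Net pay = $2783.51 − $587.28 = $2196.23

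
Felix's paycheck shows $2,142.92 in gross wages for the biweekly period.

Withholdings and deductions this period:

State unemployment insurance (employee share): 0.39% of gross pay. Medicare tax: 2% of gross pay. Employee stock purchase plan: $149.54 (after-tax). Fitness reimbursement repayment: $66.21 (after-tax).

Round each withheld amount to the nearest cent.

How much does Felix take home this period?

$1,875.95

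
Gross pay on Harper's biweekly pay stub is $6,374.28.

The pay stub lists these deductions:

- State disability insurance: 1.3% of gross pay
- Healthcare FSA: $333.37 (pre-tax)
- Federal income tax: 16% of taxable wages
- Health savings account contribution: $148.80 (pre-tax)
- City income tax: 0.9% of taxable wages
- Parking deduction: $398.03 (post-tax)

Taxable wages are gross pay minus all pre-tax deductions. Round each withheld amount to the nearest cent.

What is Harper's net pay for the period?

Healthcare FSA: $333.37
Health savings account contribution: $148.80
Pre-tax total = $333.37 + $148.80 = $482.17
Taxable wages = $6,374.28 − $482.17 = $5,892.11
Federal income tax: $5,892.11 × 0.16 = $942.74
City income tax: $5,892.11 × 0.009 = $53.03
State disability insurance: $6,374.28 × 0.013 = $82.87
Parking deduction: $398.03
Total deductions = $333.37 + $148.80 + $942.74 + $53.03 + $82.87 + $398.03 = $1,958.84
Net pay = $6,374.28 − $1,958.84 = $4,415.44

$4,415.44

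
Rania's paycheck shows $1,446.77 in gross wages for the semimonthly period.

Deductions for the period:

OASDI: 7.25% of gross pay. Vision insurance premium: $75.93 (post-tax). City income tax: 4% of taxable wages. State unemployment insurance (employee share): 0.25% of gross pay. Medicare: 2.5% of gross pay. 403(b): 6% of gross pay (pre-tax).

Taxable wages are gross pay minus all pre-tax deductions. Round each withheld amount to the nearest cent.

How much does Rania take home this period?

$1,084.95

403(b): $1,446.77 × 0.06 = $86.81
Taxable wages = $1,446.77 − $86.81 = $1,359.96
City income tax: $1,359.96 × 0.04 = $54.40
Medicare: $1,446.77 × 0.025 = $36.17
OASDI: $1,446.77 × 0.0725 = $104.89
State unemployment insurance (employee share): $1,446.77 × 0.0025 = $3.62
Vision insurance premium: $75.93
Total deductions = $86.81 + $54.40 + $36.17 + $104.89 + $3.62 + $75.93 = $361.82
Net pay = $1,446.77 − $361.82 = $1,084.95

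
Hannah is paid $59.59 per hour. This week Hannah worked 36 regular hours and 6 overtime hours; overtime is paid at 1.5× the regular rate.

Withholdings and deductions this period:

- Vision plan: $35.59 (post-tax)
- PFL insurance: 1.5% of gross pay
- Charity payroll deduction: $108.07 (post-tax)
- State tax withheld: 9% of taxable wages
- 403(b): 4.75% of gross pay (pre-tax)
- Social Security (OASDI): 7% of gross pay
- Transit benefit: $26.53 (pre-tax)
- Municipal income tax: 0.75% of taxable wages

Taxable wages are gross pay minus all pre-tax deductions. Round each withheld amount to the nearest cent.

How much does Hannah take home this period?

$1,909.61

Regular pay: 36 × $59.59 = $2,145.24
Overtime pay: 6 × $59.59 × 1.5 = $536.31
Gross pay = $2,145.24 + $536.31 = $2,681.55
403(b): $2,681.55 × 0.0475 = $127.37
Transit benefit: $26.53
Pre-tax total = $127.37 + $26.53 = $153.90
Taxable wages = $2,681.55 − $153.90 = $2,527.65
Municipal income tax: $2,527.65 × 0.0075 = $18.96
State tax withheld: $2,527.65 × 0.09 = $227.49
Social Security (OASDI): $2,681.55 × 0.07 = $187.71
PFL insurance: $2,681.55 × 0.015 = $40.22
Charity payroll deduction: $108.07
Vision plan: $35.59
Total deductions = $127.37 + $26.53 + $18.96 + $227.49 + $187.71 + $40.22 + $108.07 + $35.59 = $771.94
Net pay = $2,681.55 − $771.94 = $1,909.61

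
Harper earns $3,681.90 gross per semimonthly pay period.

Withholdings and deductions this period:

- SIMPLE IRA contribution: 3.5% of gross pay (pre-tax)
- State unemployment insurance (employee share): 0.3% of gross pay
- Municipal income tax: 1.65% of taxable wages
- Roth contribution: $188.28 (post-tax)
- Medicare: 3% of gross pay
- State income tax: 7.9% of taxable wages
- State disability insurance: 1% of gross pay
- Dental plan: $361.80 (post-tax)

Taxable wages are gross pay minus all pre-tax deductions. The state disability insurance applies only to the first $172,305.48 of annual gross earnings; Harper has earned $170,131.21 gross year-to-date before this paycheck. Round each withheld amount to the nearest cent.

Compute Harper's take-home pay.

SIMPLE IRA contribution: $3,681.90 × 0.035 = $128.87
Taxable wages = $3,681.90 − $128.87 = $3,553.03
State income tax: $3,553.03 × 0.079 = $280.69
Municipal income tax: $3,553.03 × 0.0165 = $58.62
Medicare: $3,681.90 × 0.03 = $110.46
State disability insurance: only $172,305.48 − $170,131.21 = $2,174.27 of this check is subject → $2,174.27 × 0.01 = $21.74
State unemployment insurance (employee share): $3,681.90 × 0.003 = $11.05
Roth contribution: $188.28
Dental plan: $361.80
Total deductions = $128.87 + $280.69 + $58.62 + $110.46 + $21.74 + $11.05 + $188.28 + $361.80 = $1,161.51
Net pay = $3,681.90 − $1,161.51 = $2,520.39

$2,520.39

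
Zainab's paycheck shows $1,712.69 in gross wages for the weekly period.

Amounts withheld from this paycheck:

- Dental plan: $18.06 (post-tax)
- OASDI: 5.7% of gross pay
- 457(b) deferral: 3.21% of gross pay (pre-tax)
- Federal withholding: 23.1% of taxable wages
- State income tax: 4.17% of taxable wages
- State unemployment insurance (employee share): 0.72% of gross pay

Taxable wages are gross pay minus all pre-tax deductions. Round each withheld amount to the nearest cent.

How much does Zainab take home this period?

457(b) deferral: $1,712.69 × 0.0321 = $54.98
Taxable wages = $1,712.69 − $54.98 = $1,657.71
Federal withholding: $1,657.71 × 0.231 = $382.93
State income tax: $1,657.71 × 0.0417 = $69.13
OASDI: $1,712.69 × 0.057 = $97.62
State unemployment insurance (employee share): $1,712.69 × 0.0072 = $12.33
Dental plan: $18.06
Total deductions = $54.98 + $382.93 + $69.13 + $97.62 + $12.33 + $18.06 = $635.05
Net pay = $1,712.69 − $635.05 = $1,077.64

$1,077.64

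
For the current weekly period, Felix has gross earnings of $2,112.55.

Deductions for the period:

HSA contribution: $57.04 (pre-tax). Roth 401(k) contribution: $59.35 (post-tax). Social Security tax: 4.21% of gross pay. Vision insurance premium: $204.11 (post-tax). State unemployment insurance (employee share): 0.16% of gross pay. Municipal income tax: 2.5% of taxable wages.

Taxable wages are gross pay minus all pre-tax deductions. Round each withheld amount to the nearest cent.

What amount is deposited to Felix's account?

HSA contribution: $57.04
Taxable wages = $2,112.55 − $57.04 = $2,055.51
Municipal income tax: $2,055.51 × 0.025 = $51.39
State unemployment insurance (employee share): $2,112.55 × 0.0016 = $3.38
Social Security tax: $2,112.55 × 0.0421 = $88.94
Vision insurance premium: $204.11
Roth 401(k) contribution: $59.35
Total deductions = $57.04 + $51.39 + $3.38 + $88.94 + $204.11 + $59.35 = $464.21
Net pay = $2,112.55 − $464.21 = $1,648.34

$1,648.34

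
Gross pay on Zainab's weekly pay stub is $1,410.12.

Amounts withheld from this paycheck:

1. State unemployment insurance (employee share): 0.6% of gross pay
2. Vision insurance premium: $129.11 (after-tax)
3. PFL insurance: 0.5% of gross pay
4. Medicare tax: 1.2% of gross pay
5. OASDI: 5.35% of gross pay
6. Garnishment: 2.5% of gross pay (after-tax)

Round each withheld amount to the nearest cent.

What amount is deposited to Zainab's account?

PFL insurance: $1,410.12 × 0.005 = $7.05
OASDI: $1,410.12 × 0.0535 = $75.44
State unemployment insurance (employee share): $1,410.12 × 0.006 = $8.46
Medicare tax: $1,410.12 × 0.012 = $16.92
Garnishment: $1,410.12 × 0.025 = $35.25
Vision insurance premium: $129.11
Total deductions = $7.05 + $75.44 + $8.46 + $16.92 + $35.25 + $129.11 = $272.23
Net pay = $1,410.12 − $272.23 = $1,137.89

$1,137.89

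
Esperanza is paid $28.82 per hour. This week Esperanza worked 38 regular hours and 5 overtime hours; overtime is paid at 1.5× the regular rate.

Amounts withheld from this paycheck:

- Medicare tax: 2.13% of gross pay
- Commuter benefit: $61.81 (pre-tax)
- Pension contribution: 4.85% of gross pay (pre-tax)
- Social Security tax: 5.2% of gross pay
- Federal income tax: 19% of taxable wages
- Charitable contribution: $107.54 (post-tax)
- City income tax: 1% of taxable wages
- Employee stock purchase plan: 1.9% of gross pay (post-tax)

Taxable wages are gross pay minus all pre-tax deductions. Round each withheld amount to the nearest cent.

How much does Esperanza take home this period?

$720.15

Regular pay: 38 × $28.82 = $1,095.16
Overtime pay: 5 × $28.82 × 1.5 = $216.15
Gross pay = $1,095.16 + $216.15 = $1,311.31
Commuter benefit: $61.81
Pension contribution: $1,311.31 × 0.0485 = $63.60
Pre-tax total = $61.81 + $63.60 = $125.41
Taxable wages = $1,311.31 − $125.41 = $1,185.90
City income tax: $1,185.90 × 0.01 = $11.86
Federal income tax: $1,185.90 × 0.19 = $225.32
Social Security tax: $1,311.31 × 0.052 = $68.19
Medicare tax: $1,311.31 × 0.0213 = $27.93
Charitable contribution: $107.54
Employee stock purchase plan: $1,311.31 × 0.019 = $24.91
Total deductions = $61.81 + $63.60 + $11.86 + $225.32 + $68.19 + $27.93 + $107.54 + $24.91 = $591.16
Net pay = $1,311.31 − $591.16 = $720.15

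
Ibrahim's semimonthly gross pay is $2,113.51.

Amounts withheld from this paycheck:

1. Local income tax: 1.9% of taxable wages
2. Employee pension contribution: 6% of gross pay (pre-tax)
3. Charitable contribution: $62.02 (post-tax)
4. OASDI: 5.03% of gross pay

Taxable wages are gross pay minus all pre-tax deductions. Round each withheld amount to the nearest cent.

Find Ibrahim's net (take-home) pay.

$1,780.62

Employee pension contribution: $2,113.51 × 0.06 = $126.81
Taxable wages = $2,113.51 − $126.81 = $1,986.70
Local income tax: $1,986.70 × 0.019 = $37.75
OASDI: $2,113.51 × 0.0503 = $106.31
Charitable contribution: $62.02
Total deductions = $126.81 + $37.75 + $106.31 + $62.02 = $332.89
Net pay = $2,113.51 − $332.89 = $1,780.62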